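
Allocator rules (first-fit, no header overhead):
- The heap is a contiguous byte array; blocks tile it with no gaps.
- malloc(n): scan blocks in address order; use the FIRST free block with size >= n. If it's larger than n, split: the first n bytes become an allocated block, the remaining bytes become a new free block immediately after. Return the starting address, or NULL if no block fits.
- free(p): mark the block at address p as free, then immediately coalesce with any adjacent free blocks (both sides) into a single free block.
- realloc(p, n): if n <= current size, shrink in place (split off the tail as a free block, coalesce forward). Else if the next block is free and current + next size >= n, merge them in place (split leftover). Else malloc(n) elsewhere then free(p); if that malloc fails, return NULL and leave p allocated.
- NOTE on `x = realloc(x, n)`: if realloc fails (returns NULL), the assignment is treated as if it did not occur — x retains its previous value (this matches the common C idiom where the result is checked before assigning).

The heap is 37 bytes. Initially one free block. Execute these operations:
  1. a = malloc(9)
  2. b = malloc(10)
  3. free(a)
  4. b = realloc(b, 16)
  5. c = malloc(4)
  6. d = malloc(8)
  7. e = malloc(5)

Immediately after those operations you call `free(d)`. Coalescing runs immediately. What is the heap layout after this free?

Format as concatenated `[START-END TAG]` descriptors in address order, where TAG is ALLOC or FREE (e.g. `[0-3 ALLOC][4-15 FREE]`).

Answer: [0-3 ALLOC][4-8 ALLOC][9-24 ALLOC][25-36 FREE]

Derivation:
Op 1: a = malloc(9) -> a = 0; heap: [0-8 ALLOC][9-36 FREE]
Op 2: b = malloc(10) -> b = 9; heap: [0-8 ALLOC][9-18 ALLOC][19-36 FREE]
Op 3: free(a) -> (freed a); heap: [0-8 FREE][9-18 ALLOC][19-36 FREE]
Op 4: b = realloc(b, 16) -> b = 9; heap: [0-8 FREE][9-24 ALLOC][25-36 FREE]
Op 5: c = malloc(4) -> c = 0; heap: [0-3 ALLOC][4-8 FREE][9-24 ALLOC][25-36 FREE]
Op 6: d = malloc(8) -> d = 25; heap: [0-3 ALLOC][4-8 FREE][9-24 ALLOC][25-32 ALLOC][33-36 FREE]
Op 7: e = malloc(5) -> e = 4; heap: [0-3 ALLOC][4-8 ALLOC][9-24 ALLOC][25-32 ALLOC][33-36 FREE]
free(d): d = 25 -> block [25-32 ALLOC]; mark free, coalesce with adjacent free neighbors -> [0-3 ALLOC][4-8 ALLOC][9-24 ALLOC][25-36 FREE]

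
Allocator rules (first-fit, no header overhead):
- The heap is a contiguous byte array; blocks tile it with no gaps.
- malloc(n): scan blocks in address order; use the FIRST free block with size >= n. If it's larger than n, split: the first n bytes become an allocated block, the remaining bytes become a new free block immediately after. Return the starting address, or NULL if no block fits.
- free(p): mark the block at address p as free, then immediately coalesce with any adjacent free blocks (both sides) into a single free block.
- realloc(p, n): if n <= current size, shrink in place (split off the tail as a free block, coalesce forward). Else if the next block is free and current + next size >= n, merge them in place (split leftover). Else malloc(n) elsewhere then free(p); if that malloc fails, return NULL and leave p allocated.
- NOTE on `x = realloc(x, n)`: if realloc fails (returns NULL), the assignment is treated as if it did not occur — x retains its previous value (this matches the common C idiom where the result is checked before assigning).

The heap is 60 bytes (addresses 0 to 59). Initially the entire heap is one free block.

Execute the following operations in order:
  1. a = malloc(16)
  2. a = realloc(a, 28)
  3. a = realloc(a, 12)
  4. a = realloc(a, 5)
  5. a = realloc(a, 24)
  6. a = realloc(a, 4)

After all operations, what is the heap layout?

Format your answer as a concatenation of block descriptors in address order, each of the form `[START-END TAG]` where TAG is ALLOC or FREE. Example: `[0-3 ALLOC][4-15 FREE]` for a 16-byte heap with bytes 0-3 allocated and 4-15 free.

Op 1: a = malloc(16) -> a = 0; heap: [0-15 ALLOC][16-59 FREE]
Op 2: a = realloc(a, 28) -> a = 0; heap: [0-27 ALLOC][28-59 FREE]
Op 3: a = realloc(a, 12) -> a = 0; heap: [0-11 ALLOC][12-59 FREE]
Op 4: a = realloc(a, 5) -> a = 0; heap: [0-4 ALLOC][5-59 FREE]
Op 5: a = realloc(a, 24) -> a = 0; heap: [0-23 ALLOC][24-59 FREE]
Op 6: a = realloc(a, 4) -> a = 0; heap: [0-3 ALLOC][4-59 FREE]

Answer: [0-3 ALLOC][4-59 FREE]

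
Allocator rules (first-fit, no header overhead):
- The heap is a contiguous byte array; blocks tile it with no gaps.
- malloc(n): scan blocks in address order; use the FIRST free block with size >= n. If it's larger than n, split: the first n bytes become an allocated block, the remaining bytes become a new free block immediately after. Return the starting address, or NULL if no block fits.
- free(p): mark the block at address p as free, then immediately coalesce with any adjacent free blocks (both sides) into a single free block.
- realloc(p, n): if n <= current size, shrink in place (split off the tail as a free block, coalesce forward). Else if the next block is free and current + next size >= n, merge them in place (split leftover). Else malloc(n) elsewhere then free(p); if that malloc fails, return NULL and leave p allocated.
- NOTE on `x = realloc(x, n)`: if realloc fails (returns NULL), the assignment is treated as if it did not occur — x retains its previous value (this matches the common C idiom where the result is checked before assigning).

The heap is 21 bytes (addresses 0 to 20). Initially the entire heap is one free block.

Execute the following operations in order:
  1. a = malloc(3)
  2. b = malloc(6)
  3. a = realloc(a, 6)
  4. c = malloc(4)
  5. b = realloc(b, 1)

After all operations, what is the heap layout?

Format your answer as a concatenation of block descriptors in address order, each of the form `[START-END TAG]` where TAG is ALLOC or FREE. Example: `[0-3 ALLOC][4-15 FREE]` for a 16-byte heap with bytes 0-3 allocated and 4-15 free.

Answer: [0-2 FREE][3-3 ALLOC][4-8 FREE][9-14 ALLOC][15-18 ALLOC][19-20 FREE]

Derivation:
Op 1: a = malloc(3) -> a = 0; heap: [0-2 ALLOC][3-20 FREE]
Op 2: b = malloc(6) -> b = 3; heap: [0-2 ALLOC][3-8 ALLOC][9-20 FREE]
Op 3: a = realloc(a, 6) -> a = 9; heap: [0-2 FREE][3-8 ALLOC][9-14 ALLOC][15-20 FREE]
Op 4: c = malloc(4) -> c = 15; heap: [0-2 FREE][3-8 ALLOC][9-14 ALLOC][15-18 ALLOC][19-20 FREE]
Op 5: b = realloc(b, 1) -> b = 3; heap: [0-2 FREE][3-3 ALLOC][4-8 FREE][9-14 ALLOC][15-18 ALLOC][19-20 FREE]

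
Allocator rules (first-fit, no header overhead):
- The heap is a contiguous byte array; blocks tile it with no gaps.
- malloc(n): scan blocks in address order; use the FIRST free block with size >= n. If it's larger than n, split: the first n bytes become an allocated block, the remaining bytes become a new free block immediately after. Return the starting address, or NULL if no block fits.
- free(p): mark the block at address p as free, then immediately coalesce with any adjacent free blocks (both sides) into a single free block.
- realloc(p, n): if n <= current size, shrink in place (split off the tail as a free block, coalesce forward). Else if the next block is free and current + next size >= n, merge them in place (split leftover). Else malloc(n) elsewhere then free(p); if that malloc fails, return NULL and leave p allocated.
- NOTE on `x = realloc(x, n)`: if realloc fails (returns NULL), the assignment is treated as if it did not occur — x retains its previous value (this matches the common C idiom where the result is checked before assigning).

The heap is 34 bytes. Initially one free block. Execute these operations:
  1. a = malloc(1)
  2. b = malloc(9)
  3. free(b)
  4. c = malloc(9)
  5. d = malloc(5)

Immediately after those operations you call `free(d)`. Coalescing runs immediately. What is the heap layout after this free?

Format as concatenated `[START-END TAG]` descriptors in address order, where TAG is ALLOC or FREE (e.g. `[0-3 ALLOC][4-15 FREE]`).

Answer: [0-0 ALLOC][1-9 ALLOC][10-33 FREE]

Derivation:
Op 1: a = malloc(1) -> a = 0; heap: [0-0 ALLOC][1-33 FREE]
Op 2: b = malloc(9) -> b = 1; heap: [0-0 ALLOC][1-9 ALLOC][10-33 FREE]
Op 3: free(b) -> (freed b); heap: [0-0 ALLOC][1-33 FREE]
Op 4: c = malloc(9) -> c = 1; heap: [0-0 ALLOC][1-9 ALLOC][10-33 FREE]
Op 5: d = malloc(5) -> d = 10; heap: [0-0 ALLOC][1-9 ALLOC][10-14 ALLOC][15-33 FREE]
free(d): d = 10 -> block [10-14 ALLOC]; mark free, coalesce with adjacent free neighbors -> [0-0 ALLOC][1-9 ALLOC][10-33 FREE]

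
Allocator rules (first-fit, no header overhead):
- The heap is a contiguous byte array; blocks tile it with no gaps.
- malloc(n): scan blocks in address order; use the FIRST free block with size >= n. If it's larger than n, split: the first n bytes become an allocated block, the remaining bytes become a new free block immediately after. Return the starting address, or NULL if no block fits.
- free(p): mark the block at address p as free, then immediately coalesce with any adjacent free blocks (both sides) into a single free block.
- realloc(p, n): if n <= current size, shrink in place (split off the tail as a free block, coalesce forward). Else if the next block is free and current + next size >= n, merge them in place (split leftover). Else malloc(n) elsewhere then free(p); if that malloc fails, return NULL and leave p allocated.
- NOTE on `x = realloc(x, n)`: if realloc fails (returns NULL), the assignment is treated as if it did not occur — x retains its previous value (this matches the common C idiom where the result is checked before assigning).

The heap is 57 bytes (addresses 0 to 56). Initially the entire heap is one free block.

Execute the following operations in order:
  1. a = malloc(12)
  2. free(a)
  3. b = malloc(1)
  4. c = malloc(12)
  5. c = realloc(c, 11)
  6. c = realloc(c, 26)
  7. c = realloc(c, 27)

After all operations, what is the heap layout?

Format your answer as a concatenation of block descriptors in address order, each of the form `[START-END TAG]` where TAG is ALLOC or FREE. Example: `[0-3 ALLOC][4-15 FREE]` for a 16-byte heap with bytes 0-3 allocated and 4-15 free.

Op 1: a = malloc(12) -> a = 0; heap: [0-11 ALLOC][12-56 FREE]
Op 2: free(a) -> (freed a); heap: [0-56 FREE]
Op 3: b = malloc(1) -> b = 0; heap: [0-0 ALLOC][1-56 FREE]
Op 4: c = malloc(12) -> c = 1; heap: [0-0 ALLOC][1-12 ALLOC][13-56 FREE]
Op 5: c = realloc(c, 11) -> c = 1; heap: [0-0 ALLOC][1-11 ALLOC][12-56 FREE]
Op 6: c = realloc(c, 26) -> c = 1; heap: [0-0 ALLOC][1-26 ALLOC][27-56 FREE]
Op 7: c = realloc(c, 27) -> c = 1; heap: [0-0 ALLOC][1-27 ALLOC][28-56 FREE]

Answer: [0-0 ALLOC][1-27 ALLOC][28-56 FREE]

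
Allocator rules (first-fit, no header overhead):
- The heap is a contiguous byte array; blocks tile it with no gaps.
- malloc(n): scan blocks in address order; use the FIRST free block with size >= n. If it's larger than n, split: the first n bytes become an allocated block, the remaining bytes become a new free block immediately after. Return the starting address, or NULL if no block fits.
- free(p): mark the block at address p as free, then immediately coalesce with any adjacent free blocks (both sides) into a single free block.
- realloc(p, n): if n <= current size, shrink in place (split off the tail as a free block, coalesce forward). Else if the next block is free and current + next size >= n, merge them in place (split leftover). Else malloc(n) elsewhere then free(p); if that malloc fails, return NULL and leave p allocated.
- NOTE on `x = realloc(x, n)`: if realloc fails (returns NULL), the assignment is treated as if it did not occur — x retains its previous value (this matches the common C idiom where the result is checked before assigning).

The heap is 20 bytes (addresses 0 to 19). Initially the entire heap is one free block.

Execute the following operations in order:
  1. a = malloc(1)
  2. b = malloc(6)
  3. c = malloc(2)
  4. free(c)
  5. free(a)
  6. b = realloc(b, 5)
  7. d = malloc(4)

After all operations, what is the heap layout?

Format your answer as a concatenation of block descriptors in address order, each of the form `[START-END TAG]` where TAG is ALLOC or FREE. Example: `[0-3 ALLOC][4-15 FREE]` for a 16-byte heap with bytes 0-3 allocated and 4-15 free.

Op 1: a = malloc(1) -> a = 0; heap: [0-0 ALLOC][1-19 FREE]
Op 2: b = malloc(6) -> b = 1; heap: [0-0 ALLOC][1-6 ALLOC][7-19 FREE]
Op 3: c = malloc(2) -> c = 7; heap: [0-0 ALLOC][1-6 ALLOC][7-8 ALLOC][9-19 FREE]
Op 4: free(c) -> (freed c); heap: [0-0 ALLOC][1-6 ALLOC][7-19 FREE]
Op 5: free(a) -> (freed a); heap: [0-0 FREE][1-6 ALLOC][7-19 FREE]
Op 6: b = realloc(b, 5) -> b = 1; heap: [0-0 FREE][1-5 ALLOC][6-19 FREE]
Op 7: d = malloc(4) -> d = 6; heap: [0-0 FREE][1-5 ALLOC][6-9 ALLOC][10-19 FREE]

Answer: [0-0 FREE][1-5 ALLOC][6-9 ALLOC][10-19 FREE]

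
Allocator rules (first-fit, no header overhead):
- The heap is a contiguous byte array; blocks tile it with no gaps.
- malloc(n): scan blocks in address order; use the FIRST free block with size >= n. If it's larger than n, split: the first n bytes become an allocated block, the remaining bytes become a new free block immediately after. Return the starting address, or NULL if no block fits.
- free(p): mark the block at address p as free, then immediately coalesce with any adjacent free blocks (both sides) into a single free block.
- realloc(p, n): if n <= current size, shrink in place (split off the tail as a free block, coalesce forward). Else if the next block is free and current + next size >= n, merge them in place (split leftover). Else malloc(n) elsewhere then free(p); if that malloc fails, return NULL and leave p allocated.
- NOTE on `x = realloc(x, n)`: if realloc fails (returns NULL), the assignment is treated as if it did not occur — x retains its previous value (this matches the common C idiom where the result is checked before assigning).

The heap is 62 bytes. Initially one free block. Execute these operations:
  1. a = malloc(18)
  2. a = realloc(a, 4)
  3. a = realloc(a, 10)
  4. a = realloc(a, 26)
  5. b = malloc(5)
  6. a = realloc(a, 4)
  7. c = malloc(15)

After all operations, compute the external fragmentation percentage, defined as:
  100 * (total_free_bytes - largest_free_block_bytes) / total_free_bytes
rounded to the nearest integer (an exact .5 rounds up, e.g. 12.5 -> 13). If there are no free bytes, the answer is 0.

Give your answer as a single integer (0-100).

Answer: 18

Derivation:
Op 1: a = malloc(18) -> a = 0; heap: [0-17 ALLOC][18-61 FREE]
Op 2: a = realloc(a, 4) -> a = 0; heap: [0-3 ALLOC][4-61 FREE]
Op 3: a = realloc(a, 10) -> a = 0; heap: [0-9 ALLOC][10-61 FREE]
Op 4: a = realloc(a, 26) -> a = 0; heap: [0-25 ALLOC][26-61 FREE]
Op 5: b = malloc(5) -> b = 26; heap: [0-25 ALLOC][26-30 ALLOC][31-61 FREE]
Op 6: a = realloc(a, 4) -> a = 0; heap: [0-3 ALLOC][4-25 FREE][26-30 ALLOC][31-61 FREE]
Op 7: c = malloc(15) -> c = 4; heap: [0-3 ALLOC][4-18 ALLOC][19-25 FREE][26-30 ALLOC][31-61 FREE]
Free blocks: [7 31] total_free=38 largest=31 -> 100*(38-31)/38 = 700/38 ≈ 18.421 -> rounds to 18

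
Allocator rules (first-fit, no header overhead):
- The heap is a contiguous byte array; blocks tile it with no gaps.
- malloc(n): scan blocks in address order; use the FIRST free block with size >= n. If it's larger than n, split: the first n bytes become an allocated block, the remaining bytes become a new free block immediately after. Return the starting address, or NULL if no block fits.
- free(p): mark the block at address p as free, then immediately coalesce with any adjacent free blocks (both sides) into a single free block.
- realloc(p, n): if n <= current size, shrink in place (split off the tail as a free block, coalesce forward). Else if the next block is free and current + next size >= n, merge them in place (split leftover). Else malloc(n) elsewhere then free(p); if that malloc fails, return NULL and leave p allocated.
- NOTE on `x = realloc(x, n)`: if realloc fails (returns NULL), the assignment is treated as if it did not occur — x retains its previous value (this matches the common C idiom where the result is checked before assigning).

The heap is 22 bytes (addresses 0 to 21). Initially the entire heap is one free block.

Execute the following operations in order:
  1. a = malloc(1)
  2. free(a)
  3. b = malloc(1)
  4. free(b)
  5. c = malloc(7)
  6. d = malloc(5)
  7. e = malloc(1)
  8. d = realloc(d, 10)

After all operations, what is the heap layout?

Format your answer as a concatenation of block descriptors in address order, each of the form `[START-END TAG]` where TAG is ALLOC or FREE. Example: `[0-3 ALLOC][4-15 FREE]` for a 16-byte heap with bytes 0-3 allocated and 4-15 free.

Answer: [0-6 ALLOC][7-11 ALLOC][12-12 ALLOC][13-21 FREE]

Derivation:
Op 1: a = malloc(1) -> a = 0; heap: [0-0 ALLOC][1-21 FREE]
Op 2: free(a) -> (freed a); heap: [0-21 FREE]
Op 3: b = malloc(1) -> b = 0; heap: [0-0 ALLOC][1-21 FREE]
Op 4: free(b) -> (freed b); heap: [0-21 FREE]
Op 5: c = malloc(7) -> c = 0; heap: [0-6 ALLOC][7-21 FREE]
Op 6: d = malloc(5) -> d = 7; heap: [0-6 ALLOC][7-11 ALLOC][12-21 FREE]
Op 7: e = malloc(1) -> e = 12; heap: [0-6 ALLOC][7-11 ALLOC][12-12 ALLOC][13-21 FREE]
Op 8: d = realloc(d, 10) -> NULL (d unchanged); heap: [0-6 ALLOC][7-11 ALLOC][12-12 ALLOC][13-21 FREE]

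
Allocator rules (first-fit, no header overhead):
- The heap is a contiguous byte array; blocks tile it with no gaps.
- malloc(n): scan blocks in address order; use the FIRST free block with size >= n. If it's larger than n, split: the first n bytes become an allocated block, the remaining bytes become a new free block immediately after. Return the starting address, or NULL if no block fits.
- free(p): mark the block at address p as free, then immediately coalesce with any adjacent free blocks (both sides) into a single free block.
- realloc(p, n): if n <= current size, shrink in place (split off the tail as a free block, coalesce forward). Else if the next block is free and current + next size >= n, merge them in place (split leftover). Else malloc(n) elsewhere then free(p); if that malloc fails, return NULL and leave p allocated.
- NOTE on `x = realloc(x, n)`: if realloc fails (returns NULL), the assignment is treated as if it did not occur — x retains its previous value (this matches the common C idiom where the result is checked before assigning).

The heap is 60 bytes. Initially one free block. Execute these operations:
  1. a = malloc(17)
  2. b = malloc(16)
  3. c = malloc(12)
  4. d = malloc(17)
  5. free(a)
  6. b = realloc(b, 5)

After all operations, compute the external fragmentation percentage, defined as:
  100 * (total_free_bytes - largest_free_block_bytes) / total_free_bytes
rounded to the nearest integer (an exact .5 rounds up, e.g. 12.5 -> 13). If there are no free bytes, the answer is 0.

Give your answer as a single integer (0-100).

Answer: 60

Derivation:
Op 1: a = malloc(17) -> a = 0; heap: [0-16 ALLOC][17-59 FREE]
Op 2: b = malloc(16) -> b = 17; heap: [0-16 ALLOC][17-32 ALLOC][33-59 FREE]
Op 3: c = malloc(12) -> c = 33; heap: [0-16 ALLOC][17-32 ALLOC][33-44 ALLOC][45-59 FREE]
Op 4: d = malloc(17) -> d = NULL; heap: [0-16 ALLOC][17-32 ALLOC][33-44 ALLOC][45-59 FREE]
Op 5: free(a) -> (freed a); heap: [0-16 FREE][17-32 ALLOC][33-44 ALLOC][45-59 FREE]
Op 6: b = realloc(b, 5) -> b = 17; heap: [0-16 FREE][17-21 ALLOC][22-32 FREE][33-44 ALLOC][45-59 FREE]
Free blocks: [17 11 15] total_free=43 largest=17 -> 100*(43-17)/43 = 2600/43 ≈ 60.465 -> rounds to 60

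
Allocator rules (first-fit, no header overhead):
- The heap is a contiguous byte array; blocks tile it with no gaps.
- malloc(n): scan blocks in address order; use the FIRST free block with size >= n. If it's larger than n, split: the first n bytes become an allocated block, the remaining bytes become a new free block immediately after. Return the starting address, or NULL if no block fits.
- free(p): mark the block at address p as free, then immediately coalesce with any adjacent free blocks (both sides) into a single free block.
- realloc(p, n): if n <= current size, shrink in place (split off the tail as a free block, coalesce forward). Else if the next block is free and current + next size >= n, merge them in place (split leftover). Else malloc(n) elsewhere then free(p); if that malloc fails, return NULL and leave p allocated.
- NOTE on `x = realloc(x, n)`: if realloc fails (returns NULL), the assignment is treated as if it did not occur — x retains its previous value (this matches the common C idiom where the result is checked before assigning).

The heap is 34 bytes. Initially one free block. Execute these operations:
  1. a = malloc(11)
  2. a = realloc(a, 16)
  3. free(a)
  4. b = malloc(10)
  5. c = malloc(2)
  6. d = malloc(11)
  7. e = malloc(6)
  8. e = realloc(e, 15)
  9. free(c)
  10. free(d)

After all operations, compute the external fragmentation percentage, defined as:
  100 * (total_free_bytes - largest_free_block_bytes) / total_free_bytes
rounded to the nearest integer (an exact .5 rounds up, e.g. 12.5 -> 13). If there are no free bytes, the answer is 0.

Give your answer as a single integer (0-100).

Op 1: a = malloc(11) -> a = 0; heap: [0-10 ALLOC][11-33 FREE]
Op 2: a = realloc(a, 16) -> a = 0; heap: [0-15 ALLOC][16-33 FREE]
Op 3: free(a) -> (freed a); heap: [0-33 FREE]
Op 4: b = malloc(10) -> b = 0; heap: [0-9 ALLOC][10-33 FREE]
Op 5: c = malloc(2) -> c = 10; heap: [0-9 ALLOC][10-11 ALLOC][12-33 FREE]
Op 6: d = malloc(11) -> d = 12; heap: [0-9 ALLOC][10-11 ALLOC][12-22 ALLOC][23-33 FREE]
Op 7: e = malloc(6) -> e = 23; heap: [0-9 ALLOC][10-11 ALLOC][12-22 ALLOC][23-28 ALLOC][29-33 FREE]
Op 8: e = realloc(e, 15) -> NULL (e unchanged); heap: [0-9 ALLOC][10-11 ALLOC][12-22 ALLOC][23-28 ALLOC][29-33 FREE]
Op 9: free(c) -> (freed c); heap: [0-9 ALLOC][10-11 FREE][12-22 ALLOC][23-28 ALLOC][29-33 FREE]
Op 10: free(d) -> (freed d); heap: [0-9 ALLOC][10-22 FREE][23-28 ALLOC][29-33 FREE]
Free blocks: [13 5] total_free=18 largest=13 -> 100*(18-13)/18 = 500/18 ≈ 27.778 -> rounds to 28

Answer: 28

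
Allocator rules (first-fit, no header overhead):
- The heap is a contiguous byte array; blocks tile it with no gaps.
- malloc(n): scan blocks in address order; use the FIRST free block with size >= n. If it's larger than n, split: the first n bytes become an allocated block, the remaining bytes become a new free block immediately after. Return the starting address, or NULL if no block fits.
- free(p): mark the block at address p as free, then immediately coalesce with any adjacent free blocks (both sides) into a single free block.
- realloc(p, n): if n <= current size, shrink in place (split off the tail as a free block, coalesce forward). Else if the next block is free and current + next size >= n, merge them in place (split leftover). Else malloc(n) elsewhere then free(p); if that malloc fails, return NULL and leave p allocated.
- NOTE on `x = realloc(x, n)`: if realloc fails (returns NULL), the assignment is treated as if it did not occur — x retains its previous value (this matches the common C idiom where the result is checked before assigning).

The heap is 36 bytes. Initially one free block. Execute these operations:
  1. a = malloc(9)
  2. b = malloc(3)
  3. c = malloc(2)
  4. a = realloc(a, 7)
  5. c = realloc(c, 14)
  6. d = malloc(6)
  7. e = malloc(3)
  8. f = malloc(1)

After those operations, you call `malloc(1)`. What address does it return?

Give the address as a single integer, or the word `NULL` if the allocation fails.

Answer: 8

Derivation:
Op 1: a = malloc(9) -> a = 0; heap: [0-8 ALLOC][9-35 FREE]
Op 2: b = malloc(3) -> b = 9; heap: [0-8 ALLOC][9-11 ALLOC][12-35 FREE]
Op 3: c = malloc(2) -> c = 12; heap: [0-8 ALLOC][9-11 ALLOC][12-13 ALLOC][14-35 FREE]
Op 4: a = realloc(a, 7) -> a = 0; heap: [0-6 ALLOC][7-8 FREE][9-11 ALLOC][12-13 ALLOC][14-35 FREE]
Op 5: c = realloc(c, 14) -> c = 12; heap: [0-6 ALLOC][7-8 FREE][9-11 ALLOC][12-25 ALLOC][26-35 FREE]
Op 6: d = malloc(6) -> d = 26; heap: [0-6 ALLOC][7-8 FREE][9-11 ALLOC][12-25 ALLOC][26-31 ALLOC][32-35 FREE]
Op 7: e = malloc(3) -> e = 32; heap: [0-6 ALLOC][7-8 FREE][9-11 ALLOC][12-25 ALLOC][26-31 ALLOC][32-34 ALLOC][35-35 FREE]
Op 8: f = malloc(1) -> f = 7; heap: [0-6 ALLOC][7-7 ALLOC][8-8 FREE][9-11 ALLOC][12-25 ALLOC][26-31 ALLOC][32-34 ALLOC][35-35 FREE]
malloc(1): first-fit scan over [0-6 ALLOC][7-7 ALLOC][8-8 FREE][9-11 ALLOC][12-25 ALLOC][26-31 ALLOC][32-34 ALLOC][35-35 FREE] -> 8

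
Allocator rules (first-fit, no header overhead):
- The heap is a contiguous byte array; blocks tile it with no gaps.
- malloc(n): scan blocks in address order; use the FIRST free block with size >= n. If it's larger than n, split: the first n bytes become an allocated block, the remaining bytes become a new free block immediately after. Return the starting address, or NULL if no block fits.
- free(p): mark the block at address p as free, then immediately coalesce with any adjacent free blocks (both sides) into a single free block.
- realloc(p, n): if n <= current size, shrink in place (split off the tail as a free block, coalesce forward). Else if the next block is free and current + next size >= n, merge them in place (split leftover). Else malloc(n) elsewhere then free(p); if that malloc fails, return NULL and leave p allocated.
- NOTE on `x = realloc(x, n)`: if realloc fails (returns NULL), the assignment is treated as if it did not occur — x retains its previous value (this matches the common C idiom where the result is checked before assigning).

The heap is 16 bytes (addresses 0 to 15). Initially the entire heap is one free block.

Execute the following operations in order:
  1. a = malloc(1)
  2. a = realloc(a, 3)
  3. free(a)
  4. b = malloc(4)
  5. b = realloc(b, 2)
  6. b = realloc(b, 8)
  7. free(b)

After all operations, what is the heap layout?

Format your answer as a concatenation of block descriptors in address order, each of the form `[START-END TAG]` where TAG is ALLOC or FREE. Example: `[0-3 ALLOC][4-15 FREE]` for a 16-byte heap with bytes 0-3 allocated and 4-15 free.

Answer: [0-15 FREE]

Derivation:
Op 1: a = malloc(1) -> a = 0; heap: [0-0 ALLOC][1-15 FREE]
Op 2: a = realloc(a, 3) -> a = 0; heap: [0-2 ALLOC][3-15 FREE]
Op 3: free(a) -> (freed a); heap: [0-15 FREE]
Op 4: b = malloc(4) -> b = 0; heap: [0-3 ALLOC][4-15 FREE]
Op 5: b = realloc(b, 2) -> b = 0; heap: [0-1 ALLOC][2-15 FREE]
Op 6: b = realloc(b, 8) -> b = 0; heap: [0-7 ALLOC][8-15 FREE]
Op 7: free(b) -> (freed b); heap: [0-15 FREE]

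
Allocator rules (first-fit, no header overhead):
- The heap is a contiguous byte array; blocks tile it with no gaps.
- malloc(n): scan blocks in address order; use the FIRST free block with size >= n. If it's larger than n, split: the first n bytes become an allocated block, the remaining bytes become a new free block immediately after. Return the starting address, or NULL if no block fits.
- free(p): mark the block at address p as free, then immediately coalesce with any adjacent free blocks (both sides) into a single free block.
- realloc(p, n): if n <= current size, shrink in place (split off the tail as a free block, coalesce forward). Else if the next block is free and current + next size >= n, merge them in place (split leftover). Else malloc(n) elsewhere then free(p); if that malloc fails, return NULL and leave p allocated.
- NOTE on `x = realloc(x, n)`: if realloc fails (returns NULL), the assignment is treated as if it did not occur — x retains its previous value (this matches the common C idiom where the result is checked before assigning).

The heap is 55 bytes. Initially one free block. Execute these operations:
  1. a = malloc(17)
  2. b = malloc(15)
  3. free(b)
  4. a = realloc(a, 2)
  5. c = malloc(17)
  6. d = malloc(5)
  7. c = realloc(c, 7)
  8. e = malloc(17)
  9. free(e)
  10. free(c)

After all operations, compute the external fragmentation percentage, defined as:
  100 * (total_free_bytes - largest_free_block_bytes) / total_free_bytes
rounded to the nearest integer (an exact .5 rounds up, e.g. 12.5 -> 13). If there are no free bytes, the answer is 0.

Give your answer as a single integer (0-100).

Answer: 35

Derivation:
Op 1: a = malloc(17) -> a = 0; heap: [0-16 ALLOC][17-54 FREE]
Op 2: b = malloc(15) -> b = 17; heap: [0-16 ALLOC][17-31 ALLOC][32-54 FREE]
Op 3: free(b) -> (freed b); heap: [0-16 ALLOC][17-54 FREE]
Op 4: a = realloc(a, 2) -> a = 0; heap: [0-1 ALLOC][2-54 FREE]
Op 5: c = malloc(17) -> c = 2; heap: [0-1 ALLOC][2-18 ALLOC][19-54 FREE]
Op 6: d = malloc(5) -> d = 19; heap: [0-1 ALLOC][2-18 ALLOC][19-23 ALLOC][24-54 FREE]
Op 7: c = realloc(c, 7) -> c = 2; heap: [0-1 ALLOC][2-8 ALLOC][9-18 FREE][19-23 ALLOC][24-54 FREE]
Op 8: e = malloc(17) -> e = 24; heap: [0-1 ALLOC][2-8 ALLOC][9-18 FREE][19-23 ALLOC][24-40 ALLOC][41-54 FREE]
Op 9: free(e) -> (freed e); heap: [0-1 ALLOC][2-8 ALLOC][9-18 FREE][19-23 ALLOC][24-54 FREE]
Op 10: free(c) -> (freed c); heap: [0-1 ALLOC][2-18 FREE][19-23 ALLOC][24-54 FREE]
Free blocks: [17 31] total_free=48 largest=31 -> 100*(48-31)/48 = 1700/48 ≈ 35.417 -> rounds to 35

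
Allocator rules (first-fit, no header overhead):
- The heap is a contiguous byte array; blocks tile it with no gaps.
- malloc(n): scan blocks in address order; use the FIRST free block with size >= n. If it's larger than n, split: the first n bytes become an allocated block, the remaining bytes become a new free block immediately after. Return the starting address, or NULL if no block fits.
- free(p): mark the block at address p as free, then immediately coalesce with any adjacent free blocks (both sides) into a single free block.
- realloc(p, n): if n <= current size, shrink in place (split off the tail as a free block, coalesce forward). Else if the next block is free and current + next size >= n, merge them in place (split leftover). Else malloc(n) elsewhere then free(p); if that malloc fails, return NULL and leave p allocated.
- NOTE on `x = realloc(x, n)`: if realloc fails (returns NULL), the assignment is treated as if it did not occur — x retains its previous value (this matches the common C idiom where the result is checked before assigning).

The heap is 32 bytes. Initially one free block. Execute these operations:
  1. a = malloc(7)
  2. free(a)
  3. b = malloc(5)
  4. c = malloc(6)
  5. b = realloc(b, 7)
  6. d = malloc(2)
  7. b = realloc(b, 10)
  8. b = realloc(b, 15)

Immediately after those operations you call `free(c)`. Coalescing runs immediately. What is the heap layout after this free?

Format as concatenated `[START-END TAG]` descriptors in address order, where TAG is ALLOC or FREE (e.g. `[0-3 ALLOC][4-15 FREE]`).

Op 1: a = malloc(7) -> a = 0; heap: [0-6 ALLOC][7-31 FREE]
Op 2: free(a) -> (freed a); heap: [0-31 FREE]
Op 3: b = malloc(5) -> b = 0; heap: [0-4 ALLOC][5-31 FREE]
Op 4: c = malloc(6) -> c = 5; heap: [0-4 ALLOC][5-10 ALLOC][11-31 FREE]
Op 5: b = realloc(b, 7) -> b = 11; heap: [0-4 FREE][5-10 ALLOC][11-17 ALLOC][18-31 FREE]
Op 6: d = malloc(2) -> d = 0; heap: [0-1 ALLOC][2-4 FREE][5-10 ALLOC][11-17 ALLOC][18-31 FREE]
Op 7: b = realloc(b, 10) -> b = 11; heap: [0-1 ALLOC][2-4 FREE][5-10 ALLOC][11-20 ALLOC][21-31 FREE]
Op 8: b = realloc(b, 15) -> b = 11; heap: [0-1 ALLOC][2-4 FREE][5-10 ALLOC][11-25 ALLOC][26-31 FREE]
free(c): c = 5 -> block [5-10 ALLOC]; mark free, coalesce with adjacent free neighbors -> [0-1 ALLOC][2-10 FREE][11-25 ALLOC][26-31 FREE]

Answer: [0-1 ALLOC][2-10 FREE][11-25 ALLOC][26-31 FREE]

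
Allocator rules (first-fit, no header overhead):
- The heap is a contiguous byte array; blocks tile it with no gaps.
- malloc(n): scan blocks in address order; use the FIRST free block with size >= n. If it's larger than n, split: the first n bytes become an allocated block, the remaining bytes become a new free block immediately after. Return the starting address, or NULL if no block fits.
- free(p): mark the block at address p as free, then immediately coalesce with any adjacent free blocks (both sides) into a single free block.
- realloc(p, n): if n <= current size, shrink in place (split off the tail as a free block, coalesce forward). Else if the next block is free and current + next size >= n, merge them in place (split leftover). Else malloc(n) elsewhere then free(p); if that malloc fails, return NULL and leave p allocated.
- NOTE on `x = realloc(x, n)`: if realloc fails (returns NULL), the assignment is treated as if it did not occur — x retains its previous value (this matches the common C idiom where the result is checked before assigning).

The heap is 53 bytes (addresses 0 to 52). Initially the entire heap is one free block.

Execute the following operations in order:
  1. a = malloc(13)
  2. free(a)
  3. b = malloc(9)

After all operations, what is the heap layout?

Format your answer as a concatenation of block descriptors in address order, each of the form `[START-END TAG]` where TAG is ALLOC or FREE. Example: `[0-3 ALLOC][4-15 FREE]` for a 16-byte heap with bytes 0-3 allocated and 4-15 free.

Answer: [0-8 ALLOC][9-52 FREE]

Derivation:
Op 1: a = malloc(13) -> a = 0; heap: [0-12 ALLOC][13-52 FREE]
Op 2: free(a) -> (freed a); heap: [0-52 FREE]
Op 3: b = malloc(9) -> b = 0; heap: [0-8 ALLOC][9-52 FREE]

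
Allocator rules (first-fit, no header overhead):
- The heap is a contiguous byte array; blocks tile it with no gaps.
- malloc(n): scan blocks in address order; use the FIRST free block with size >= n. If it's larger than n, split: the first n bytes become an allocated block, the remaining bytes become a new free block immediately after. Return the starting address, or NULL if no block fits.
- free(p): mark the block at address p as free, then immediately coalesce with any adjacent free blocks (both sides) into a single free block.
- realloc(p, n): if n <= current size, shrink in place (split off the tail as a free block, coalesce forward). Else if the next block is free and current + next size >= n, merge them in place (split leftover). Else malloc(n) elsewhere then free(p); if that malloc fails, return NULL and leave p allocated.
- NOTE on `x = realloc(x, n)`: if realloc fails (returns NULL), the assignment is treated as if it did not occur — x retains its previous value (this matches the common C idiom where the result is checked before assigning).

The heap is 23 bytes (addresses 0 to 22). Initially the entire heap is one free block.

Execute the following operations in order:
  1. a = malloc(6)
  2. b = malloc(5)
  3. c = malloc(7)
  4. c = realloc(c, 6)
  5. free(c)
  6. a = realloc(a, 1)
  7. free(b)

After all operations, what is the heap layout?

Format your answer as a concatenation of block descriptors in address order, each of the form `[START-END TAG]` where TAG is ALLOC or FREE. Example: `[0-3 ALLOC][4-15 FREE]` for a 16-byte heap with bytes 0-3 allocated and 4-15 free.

Answer: [0-0 ALLOC][1-22 FREE]

Derivation:
Op 1: a = malloc(6) -> a = 0; heap: [0-5 ALLOC][6-22 FREE]
Op 2: b = malloc(5) -> b = 6; heap: [0-5 ALLOC][6-10 ALLOC][11-22 FREE]
Op 3: c = malloc(7) -> c = 11; heap: [0-5 ALLOC][6-10 ALLOC][11-17 ALLOC][18-22 FREE]
Op 4: c = realloc(c, 6) -> c = 11; heap: [0-5 ALLOC][6-10 ALLOC][11-16 ALLOC][17-22 FREE]
Op 5: free(c) -> (freed c); heap: [0-5 ALLOC][6-10 ALLOC][11-22 FREE]
Op 6: a = realloc(a, 1) -> a = 0; heap: [0-0 ALLOC][1-5 FREE][6-10 ALLOC][11-22 FREE]
Op 7: free(b) -> (freed b); heap: [0-0 ALLOC][1-22 FREE]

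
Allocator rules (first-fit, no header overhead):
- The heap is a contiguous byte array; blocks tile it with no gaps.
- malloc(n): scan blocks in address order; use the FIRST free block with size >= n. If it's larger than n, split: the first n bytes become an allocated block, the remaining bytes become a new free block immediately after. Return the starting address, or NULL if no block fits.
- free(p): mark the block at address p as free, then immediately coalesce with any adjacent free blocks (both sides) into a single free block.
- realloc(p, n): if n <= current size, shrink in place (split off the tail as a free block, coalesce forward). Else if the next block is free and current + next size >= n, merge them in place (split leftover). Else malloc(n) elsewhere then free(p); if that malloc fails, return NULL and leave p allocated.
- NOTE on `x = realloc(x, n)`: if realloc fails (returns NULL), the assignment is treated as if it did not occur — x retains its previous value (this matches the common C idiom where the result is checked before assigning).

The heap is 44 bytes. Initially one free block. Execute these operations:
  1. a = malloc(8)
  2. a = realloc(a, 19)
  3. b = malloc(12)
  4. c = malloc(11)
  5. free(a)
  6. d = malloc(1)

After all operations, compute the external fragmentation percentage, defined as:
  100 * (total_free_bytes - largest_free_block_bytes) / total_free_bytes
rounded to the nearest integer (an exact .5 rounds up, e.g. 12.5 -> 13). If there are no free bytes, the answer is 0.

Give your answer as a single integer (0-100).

Answer: 10

Derivation:
Op 1: a = malloc(8) -> a = 0; heap: [0-7 ALLOC][8-43 FREE]
Op 2: a = realloc(a, 19) -> a = 0; heap: [0-18 ALLOC][19-43 FREE]
Op 3: b = malloc(12) -> b = 19; heap: [0-18 ALLOC][19-30 ALLOC][31-43 FREE]
Op 4: c = malloc(11) -> c = 31; heap: [0-18 ALLOC][19-30 ALLOC][31-41 ALLOC][42-43 FREE]
Op 5: free(a) -> (freed a); heap: [0-18 FREE][19-30 ALLOC][31-41 ALLOC][42-43 FREE]
Op 6: d = malloc(1) -> d = 0; heap: [0-0 ALLOC][1-18 FREE][19-30 ALLOC][31-41 ALLOC][42-43 FREE]
Free blocks: [18 2] total_free=20 largest=18 -> 100*(20-18)/20 = 200/20 = 10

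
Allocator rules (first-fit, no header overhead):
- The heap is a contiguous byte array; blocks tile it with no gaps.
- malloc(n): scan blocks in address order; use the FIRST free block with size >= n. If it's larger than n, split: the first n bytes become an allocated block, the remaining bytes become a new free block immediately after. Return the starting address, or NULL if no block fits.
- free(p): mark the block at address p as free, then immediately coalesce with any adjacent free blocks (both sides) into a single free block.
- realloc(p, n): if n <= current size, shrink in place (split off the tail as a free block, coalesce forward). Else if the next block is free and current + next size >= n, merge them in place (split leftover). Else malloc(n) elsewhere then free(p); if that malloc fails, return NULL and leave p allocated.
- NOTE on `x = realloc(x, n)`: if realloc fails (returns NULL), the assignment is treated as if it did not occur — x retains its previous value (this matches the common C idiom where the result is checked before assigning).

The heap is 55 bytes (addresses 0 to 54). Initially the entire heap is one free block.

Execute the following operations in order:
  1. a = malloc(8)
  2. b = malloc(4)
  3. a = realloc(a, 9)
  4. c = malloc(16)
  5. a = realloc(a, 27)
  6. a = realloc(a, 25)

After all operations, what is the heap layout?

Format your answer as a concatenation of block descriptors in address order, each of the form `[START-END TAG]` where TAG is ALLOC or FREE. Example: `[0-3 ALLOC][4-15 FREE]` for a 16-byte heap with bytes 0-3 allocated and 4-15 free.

Op 1: a = malloc(8) -> a = 0; heap: [0-7 ALLOC][8-54 FREE]
Op 2: b = malloc(4) -> b = 8; heap: [0-7 ALLOC][8-11 ALLOC][12-54 FREE]
Op 3: a = realloc(a, 9) -> a = 12; heap: [0-7 FREE][8-11 ALLOC][12-20 ALLOC][21-54 FREE]
Op 4: c = malloc(16) -> c = 21; heap: [0-7 FREE][8-11 ALLOC][12-20 ALLOC][21-36 ALLOC][37-54 FREE]
Op 5: a = realloc(a, 27) -> NULL (a unchanged); heap: [0-7 FREE][8-11 ALLOC][12-20 ALLOC][21-36 ALLOC][37-54 FREE]
Op 6: a = realloc(a, 25) -> NULL (a unchanged); heap: [0-7 FREE][8-11 ALLOC][12-20 ALLOC][21-36 ALLOC][37-54 FREE]

Answer: [0-7 FREE][8-11 ALLOC][12-20 ALLOC][21-36 ALLOC][37-54 FREE]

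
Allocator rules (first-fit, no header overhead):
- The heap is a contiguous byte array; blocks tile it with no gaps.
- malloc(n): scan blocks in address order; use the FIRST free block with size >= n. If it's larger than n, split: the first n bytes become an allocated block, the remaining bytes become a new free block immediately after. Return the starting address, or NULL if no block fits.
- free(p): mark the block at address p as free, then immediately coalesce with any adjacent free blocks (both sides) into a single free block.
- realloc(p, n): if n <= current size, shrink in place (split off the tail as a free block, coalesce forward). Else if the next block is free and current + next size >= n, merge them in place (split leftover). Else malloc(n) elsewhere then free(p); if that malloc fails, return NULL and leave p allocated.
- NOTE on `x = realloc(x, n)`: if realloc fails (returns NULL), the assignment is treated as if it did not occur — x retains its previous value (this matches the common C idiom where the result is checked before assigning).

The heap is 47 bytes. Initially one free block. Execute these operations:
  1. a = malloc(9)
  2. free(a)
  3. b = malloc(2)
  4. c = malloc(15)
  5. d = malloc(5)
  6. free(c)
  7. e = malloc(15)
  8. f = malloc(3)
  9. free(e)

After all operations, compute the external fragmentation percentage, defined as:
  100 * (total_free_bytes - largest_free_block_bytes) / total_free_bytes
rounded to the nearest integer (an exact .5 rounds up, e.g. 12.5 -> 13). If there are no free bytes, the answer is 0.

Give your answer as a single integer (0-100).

Answer: 41

Derivation:
Op 1: a = malloc(9) -> a = 0; heap: [0-8 ALLOC][9-46 FREE]
Op 2: free(a) -> (freed a); heap: [0-46 FREE]
Op 3: b = malloc(2) -> b = 0; heap: [0-1 ALLOC][2-46 FREE]
Op 4: c = malloc(15) -> c = 2; heap: [0-1 ALLOC][2-16 ALLOC][17-46 FREE]
Op 5: d = malloc(5) -> d = 17; heap: [0-1 ALLOC][2-16 ALLOC][17-21 ALLOC][22-46 FREE]
Op 6: free(c) -> (freed c); heap: [0-1 ALLOC][2-16 FREE][17-21 ALLOC][22-46 FREE]
Op 7: e = malloc(15) -> e = 2; heap: [0-1 ALLOC][2-16 ALLOC][17-21 ALLOC][22-46 FREE]
Op 8: f = malloc(3) -> f = 22; heap: [0-1 ALLOC][2-16 ALLOC][17-21 ALLOC][22-24 ALLOC][25-46 FREE]
Op 9: free(e) -> (freed e); heap: [0-1 ALLOC][2-16 FREE][17-21 ALLOC][22-24 ALLOC][25-46 FREE]
Free blocks: [15 22] total_free=37 largest=22 -> 100*(37-22)/37 = 1500/37 ≈ 40.541 -> rounds to 41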